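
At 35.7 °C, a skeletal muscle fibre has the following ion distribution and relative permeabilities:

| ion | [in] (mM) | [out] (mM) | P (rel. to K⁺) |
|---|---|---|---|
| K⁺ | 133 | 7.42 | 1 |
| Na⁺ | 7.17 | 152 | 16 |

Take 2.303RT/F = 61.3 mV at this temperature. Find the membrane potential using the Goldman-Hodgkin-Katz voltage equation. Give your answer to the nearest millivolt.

Vm = 61.3 · log₁₀[(Σ P·[cation]ₒ + Σ P·[anion]ᵢ) / (Σ P·[cation]ᵢ + Σ P·[anion]ₒ)]
Numerator = 1×7.42 + 16×152 = 2439
Denominator = 1×133 + 16×7.17 = 247.7
Vm = 61.3 · log₁₀(9.8475) = 61.3 × (0.9933) = 60.89 mV

61 mV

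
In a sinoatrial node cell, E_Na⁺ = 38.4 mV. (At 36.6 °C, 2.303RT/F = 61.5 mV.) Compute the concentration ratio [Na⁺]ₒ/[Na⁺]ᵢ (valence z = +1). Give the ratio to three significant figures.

4.21

log₁₀([out]/[in]) = E·z/(61.5) = 38.4 × 1 / 61.5 = 0.6244
[out]/[in] = 10^(0.6244) = 4.211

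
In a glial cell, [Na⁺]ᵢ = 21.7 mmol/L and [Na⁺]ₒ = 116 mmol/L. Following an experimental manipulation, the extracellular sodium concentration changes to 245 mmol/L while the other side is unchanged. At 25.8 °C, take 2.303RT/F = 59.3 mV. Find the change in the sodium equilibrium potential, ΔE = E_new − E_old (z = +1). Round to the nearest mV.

E_old = (59.3/1)·log₁₀(116/21.7) = 43.17 mV
E_new = (59.3/1)·log₁₀(245/21.7) = 62.43 mV
ΔE = 62.43 − (43.17) = 19.26 mV

19 mV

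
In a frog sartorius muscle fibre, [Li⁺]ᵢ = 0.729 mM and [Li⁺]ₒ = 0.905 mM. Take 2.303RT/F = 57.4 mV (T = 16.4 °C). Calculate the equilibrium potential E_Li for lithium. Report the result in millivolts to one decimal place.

5.4 mV

E = (57.4/z) · log₁₀([Li⁺]_out/[Li⁺]_in) with z = +1.
= (57.4/1) · log₁₀(0.905/0.729) = 57.40 · log₁₀(1.241)
= 57.40 · (0.0939) = 5.39 mV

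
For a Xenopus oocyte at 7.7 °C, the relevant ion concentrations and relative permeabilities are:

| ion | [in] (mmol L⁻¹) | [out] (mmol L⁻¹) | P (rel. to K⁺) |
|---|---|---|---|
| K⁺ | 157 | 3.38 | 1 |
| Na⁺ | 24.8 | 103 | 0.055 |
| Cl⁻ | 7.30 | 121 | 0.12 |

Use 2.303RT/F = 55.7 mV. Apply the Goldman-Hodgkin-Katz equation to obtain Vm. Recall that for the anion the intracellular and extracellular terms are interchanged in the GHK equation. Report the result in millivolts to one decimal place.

-69.1 mV

Vm = 55.7 · log₁₀[(Σ P·[cation]ₒ + Σ P·[anion]ᵢ) / (Σ P·[cation]ᵢ + Σ P·[anion]ₒ)]
Numerator = 1×3.38 + 0.055×103 + 0.12×7.30 = 9.921
Denominator = 1×157 + 0.055×24.8 + 0.12×121 = 172.9
Vm = 55.7 · log₁₀(0.057385) = 55.7 × (-1.2412) = -69.13 mV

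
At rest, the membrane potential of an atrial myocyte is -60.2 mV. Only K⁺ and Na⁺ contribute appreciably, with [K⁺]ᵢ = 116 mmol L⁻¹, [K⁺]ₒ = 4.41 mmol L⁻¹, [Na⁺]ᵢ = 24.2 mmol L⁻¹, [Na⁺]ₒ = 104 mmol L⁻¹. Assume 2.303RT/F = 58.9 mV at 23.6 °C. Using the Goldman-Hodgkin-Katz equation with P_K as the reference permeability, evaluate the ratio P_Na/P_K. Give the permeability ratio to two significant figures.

0.065

Let α = P_Na/P_K. GHK: Vm = 58.9·log₁₀[(Kₒ + α·Naₒ)/(Kᵢ + α·Naᵢ)].
10^(Vm/58.9) = 10^(-60.2/58.9) = 0.095045
So 0.095045·(Kᵢ + α·Naᵢ) = Kₒ + α·Naₒ → α = (0.095045·116.0 − 4.41) / (104.0 − 0.095045·24.2)
α = (11.03 − 4.41) / (104.0 − 2.3) = 6.615/101.7 = 0.06505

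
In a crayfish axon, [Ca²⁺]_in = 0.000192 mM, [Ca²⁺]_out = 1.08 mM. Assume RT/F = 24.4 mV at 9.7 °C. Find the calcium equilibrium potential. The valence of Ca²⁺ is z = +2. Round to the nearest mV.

105 mV

E = (24.4/z) · ln([Ca²⁺]_out/[Ca²⁺]_in) with z = +2.
= (24.4/2) · ln(1.08/0.000192) = 12.20 · ln(5625)
= 12.20 · (8.6350) = 105.35 mV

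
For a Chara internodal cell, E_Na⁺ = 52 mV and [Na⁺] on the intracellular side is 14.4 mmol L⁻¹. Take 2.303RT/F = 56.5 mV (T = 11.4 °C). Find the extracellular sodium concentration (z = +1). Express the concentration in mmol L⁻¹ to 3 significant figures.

Nernst: E = (56.5/1) · log₁₀([out]/[in]), so log₁₀([out]/[in]) = 52.0 × 1 / 56.5 = 0.9204.
[out]/[in] = 10^(0.9204) = 8.324.
[out] = 8.324 × 14.4 = 119.9 mmol L⁻¹.

120 mmol L⁻¹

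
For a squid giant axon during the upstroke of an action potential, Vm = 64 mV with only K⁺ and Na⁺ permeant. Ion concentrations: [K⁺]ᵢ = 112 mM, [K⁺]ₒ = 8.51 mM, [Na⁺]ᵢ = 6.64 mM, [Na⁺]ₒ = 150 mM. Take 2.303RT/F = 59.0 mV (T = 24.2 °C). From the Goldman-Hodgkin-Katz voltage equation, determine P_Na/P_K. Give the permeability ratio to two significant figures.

Let α = P_Na/P_K. GHK: Vm = 59.0·log₁₀[(Kₒ + α·Naₒ)/(Kᵢ + α·Naᵢ)].
10^(Vm/59.0) = 10^(64.0/59.0) = 12.155
So 12.155·(Kᵢ + α·Naᵢ) = Kₒ + α·Naₒ → α = (12.155·112.0 − 8.51) / (150.0 − 12.155·6.64)
α = (1361 − 8.51) / (150.0 − 80.71) = 1353/69.29 = 19.52

20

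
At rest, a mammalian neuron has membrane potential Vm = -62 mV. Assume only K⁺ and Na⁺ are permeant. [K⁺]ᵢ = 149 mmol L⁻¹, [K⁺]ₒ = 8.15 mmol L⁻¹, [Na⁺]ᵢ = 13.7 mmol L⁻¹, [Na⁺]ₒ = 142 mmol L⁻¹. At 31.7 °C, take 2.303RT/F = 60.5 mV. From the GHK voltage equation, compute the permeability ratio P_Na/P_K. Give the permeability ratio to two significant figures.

Let α = P_Na/P_K. GHK: Vm = 60.5·log₁₀[(Kₒ + α·Naₒ)/(Kᵢ + α·Naᵢ)].
10^(Vm/60.5) = 10^(-62.0/60.5) = 0.094451
So 0.094451·(Kᵢ + α·Naᵢ) = Kₒ + α·Naₒ → α = (0.094451·149.0 − 8.15) / (142.0 − 0.094451·13.7)
α = (14.07 − 8.15) / (142.0 − 1.294) = 5.923/140.7 = 0.0421

0.042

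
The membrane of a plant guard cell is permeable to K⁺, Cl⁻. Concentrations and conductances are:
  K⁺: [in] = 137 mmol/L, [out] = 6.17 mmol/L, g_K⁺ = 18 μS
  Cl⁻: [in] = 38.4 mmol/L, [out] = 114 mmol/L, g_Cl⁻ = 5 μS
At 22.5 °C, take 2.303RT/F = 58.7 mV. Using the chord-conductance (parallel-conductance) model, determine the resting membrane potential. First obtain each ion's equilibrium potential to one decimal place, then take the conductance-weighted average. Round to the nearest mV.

-68 mV

E_K⁺ = (58.7/1)·log₁₀(6.17/137) = -79.0 mV
E_Cl⁻ = (58.7/-1)·log₁₀(114/38.4) = -27.7 mV
Vm = (Σ gᵢEᵢ)/(Σ gᵢ) = (18·-79.0 + 5·-27.7) / (18 + 5)
= -1560.50 / 23 = -67.85 mV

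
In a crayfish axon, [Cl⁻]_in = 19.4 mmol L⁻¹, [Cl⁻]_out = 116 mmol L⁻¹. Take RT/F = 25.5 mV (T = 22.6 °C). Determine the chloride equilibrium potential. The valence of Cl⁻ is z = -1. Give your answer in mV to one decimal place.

E = (25.5/z) · ln([Cl⁻]_out/[Cl⁻]_in) with z = -1.
For an anion, dividing by z = -1 reverses the sign.
= (25.5/-1) · ln(116/19.4) = -25.50 · ln(5.979)
= -25.50 · (1.7883) = -45.60 mV

-45.6 mV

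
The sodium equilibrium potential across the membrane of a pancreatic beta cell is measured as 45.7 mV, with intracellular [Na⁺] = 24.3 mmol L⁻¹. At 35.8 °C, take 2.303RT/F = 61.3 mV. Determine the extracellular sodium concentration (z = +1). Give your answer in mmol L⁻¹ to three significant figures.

135 mmol L⁻¹

Nernst: E = (61.3/1) · log₁₀([out]/[in]), so log₁₀([out]/[in]) = 45.7 × 1 / 61.3 = 0.7455.
[out]/[in] = 10^(0.7455) = 5.566.
[out] = 5.566 × 24.3 = 135.2 mmol L⁻¹.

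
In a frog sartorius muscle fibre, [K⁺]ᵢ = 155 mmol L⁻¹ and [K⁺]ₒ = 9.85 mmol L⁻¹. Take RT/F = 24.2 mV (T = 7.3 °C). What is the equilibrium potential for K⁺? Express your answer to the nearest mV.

E = (24.2/z) · ln([K⁺]_out/[K⁺]_in) with z = +1.
= (24.2/1) · ln(9.85/155) = 24.20 · ln(0.06355)
= 24.20 · (-2.7560) = -66.69 mV

-67 mV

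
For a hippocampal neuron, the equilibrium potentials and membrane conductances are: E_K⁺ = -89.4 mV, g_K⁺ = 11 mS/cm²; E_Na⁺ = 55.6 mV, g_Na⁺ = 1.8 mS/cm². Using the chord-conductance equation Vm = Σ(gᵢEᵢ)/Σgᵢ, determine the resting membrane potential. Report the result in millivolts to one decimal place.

Σ gᵢEᵢ = 11·(-89.4) + 1.8·(55.6) = -883.32
Σ gᵢ = 11 + 1.8 = 12.8
Vm = -883.32 / 12.8 = -69.01 mV

-69.0 mV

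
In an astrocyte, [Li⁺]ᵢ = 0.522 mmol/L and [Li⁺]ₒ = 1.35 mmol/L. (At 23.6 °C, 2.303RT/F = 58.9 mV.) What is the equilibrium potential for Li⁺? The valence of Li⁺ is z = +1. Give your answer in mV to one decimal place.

E = (58.9/z) · log₁₀([Li⁺]_out/[Li⁺]_in) with z = +1.
= (58.9/1) · log₁₀(1.35/0.522) = 58.90 · log₁₀(2.586)
= 58.90 · (0.4127) = 24.31 mV

24.3 mV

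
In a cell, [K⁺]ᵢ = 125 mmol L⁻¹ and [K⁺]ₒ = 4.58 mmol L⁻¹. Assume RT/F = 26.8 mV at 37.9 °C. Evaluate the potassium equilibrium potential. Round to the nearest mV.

E = (26.8/z) · ln([K⁺]_out/[K⁺]_in) with z = +1.
= (26.8/1) · ln(4.58/125) = 26.80 · ln(0.03664)
= 26.80 · (-3.3066) = -88.62 mV

-89 mV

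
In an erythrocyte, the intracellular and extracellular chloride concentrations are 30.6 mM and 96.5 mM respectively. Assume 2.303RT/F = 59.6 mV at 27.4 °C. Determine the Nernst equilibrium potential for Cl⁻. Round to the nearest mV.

E = (59.6/z) · log₁₀([Cl⁻]_out/[Cl⁻]_in) with z = -1.
For an anion, dividing by z = -1 reverses the sign.
= (59.6/-1) · log₁₀(96.5/30.6) = -59.60 · log₁₀(3.154)
= -59.60 · (0.4988) = -29.73 mV

-30 mV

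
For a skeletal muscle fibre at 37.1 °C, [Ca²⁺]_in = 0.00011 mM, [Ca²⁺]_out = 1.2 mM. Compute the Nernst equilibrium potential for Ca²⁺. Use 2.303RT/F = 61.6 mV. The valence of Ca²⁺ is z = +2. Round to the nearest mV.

124 mV

E = (61.6/z) · log₁₀([Ca²⁺]_out/[Ca²⁺]_in) with z = +2.
= (61.6/2) · log₁₀(1.2/0.00011) = 30.80 · log₁₀(1.091e+04)
= 30.80 · (4.0378) = 124.36 mV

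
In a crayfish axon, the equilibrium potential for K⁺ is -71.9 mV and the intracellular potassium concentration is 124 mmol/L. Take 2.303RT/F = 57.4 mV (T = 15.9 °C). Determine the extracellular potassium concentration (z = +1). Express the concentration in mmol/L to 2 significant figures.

Nernst: E = (57.4/1) · log₁₀([out]/[in]), so log₁₀([out]/[in]) = -71.9 × 1 / 57.4 = -1.2526.
[out]/[in] = 10^(-1.2526) = 0.0559.
[out] = 0.0559 × 124 = 6.931 mmol/L.

6.9 mmol/L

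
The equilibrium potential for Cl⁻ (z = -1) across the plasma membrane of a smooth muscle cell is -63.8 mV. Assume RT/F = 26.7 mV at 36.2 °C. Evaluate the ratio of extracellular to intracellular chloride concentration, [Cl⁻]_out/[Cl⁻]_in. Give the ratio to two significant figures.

11

ln([out]/[in]) = E·z/(26.7) = -63.8 × -1 / 26.7 = 2.3895
[out]/[in] = e^(2.3895) = 10.91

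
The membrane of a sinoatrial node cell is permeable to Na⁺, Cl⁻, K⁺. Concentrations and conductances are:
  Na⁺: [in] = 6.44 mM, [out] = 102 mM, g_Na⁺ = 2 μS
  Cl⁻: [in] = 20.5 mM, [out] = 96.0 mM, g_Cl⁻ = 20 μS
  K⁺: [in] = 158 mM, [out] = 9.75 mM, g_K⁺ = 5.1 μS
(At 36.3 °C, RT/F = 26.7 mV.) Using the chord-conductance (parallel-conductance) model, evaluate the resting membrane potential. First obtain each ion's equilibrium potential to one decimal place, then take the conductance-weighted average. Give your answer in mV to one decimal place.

-39.0 mV

E_Na⁺ = (26.7/1)·ln(102/6.44) = 73.8 mV
E_Cl⁻ = (26.7/-1)·ln(96.0/20.5) = -41.2 mV
E_K⁺ = (26.7/1)·ln(9.75/158) = -74.4 mV
Vm = (Σ gᵢEᵢ)/(Σ gᵢ) = (2·73.8 + 20·-41.2 + 5.1·-74.4) / (2 + 20 + 5.1)
= -1055.84 / 27.1 = -38.96 mV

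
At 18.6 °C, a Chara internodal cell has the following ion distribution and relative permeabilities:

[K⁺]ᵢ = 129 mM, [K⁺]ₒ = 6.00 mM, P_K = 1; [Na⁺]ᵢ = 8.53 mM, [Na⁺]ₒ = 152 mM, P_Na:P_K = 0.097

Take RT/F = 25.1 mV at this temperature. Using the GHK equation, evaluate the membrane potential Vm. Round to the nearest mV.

-46 mV

Vm = 25.1 · ln[(Σ P·[cation]ₒ + Σ P·[anion]ᵢ) / (Σ P·[cation]ᵢ + Σ P·[anion]ₒ)]
Numerator = 1×6.00 + 0.097×152 = 20.74
Denominator = 1×129 + 0.097×8.53 = 129.8
Vm = 25.1 · ln(0.15978) = 25.1 × (-1.8339) = -46.03 mV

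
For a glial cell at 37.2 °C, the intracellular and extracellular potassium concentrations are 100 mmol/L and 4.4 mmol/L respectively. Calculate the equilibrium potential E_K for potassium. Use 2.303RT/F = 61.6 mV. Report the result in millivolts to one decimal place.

-83.6 mV

E = (61.6/z) · log₁₀([K⁺]_out/[K⁺]_in) with z = +1.
= (61.6/1) · log₁₀(4.4/100) = 61.60 · log₁₀(0.044)
= 61.60 · (-1.3565) = -83.56 mV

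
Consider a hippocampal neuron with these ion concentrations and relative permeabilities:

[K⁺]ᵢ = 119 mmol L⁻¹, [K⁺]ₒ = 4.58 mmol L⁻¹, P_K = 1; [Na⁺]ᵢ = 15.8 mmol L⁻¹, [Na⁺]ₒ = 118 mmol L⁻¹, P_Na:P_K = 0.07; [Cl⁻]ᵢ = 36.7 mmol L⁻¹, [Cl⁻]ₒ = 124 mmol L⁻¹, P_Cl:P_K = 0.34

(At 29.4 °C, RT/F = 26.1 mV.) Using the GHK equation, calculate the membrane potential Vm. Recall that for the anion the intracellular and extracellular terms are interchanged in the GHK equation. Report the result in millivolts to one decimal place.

Vm = 26.1 · ln[(Σ P·[cation]ₒ + Σ P·[anion]ᵢ) / (Σ P·[cation]ᵢ + Σ P·[anion]ₒ)]
Numerator = 1×4.58 + 0.07×118 + 0.34×36.7 = 25.32
Denominator = 1×119 + 0.07×15.8 + 0.34×124 = 162.3
Vm = 26.1 · ln(0.15603) = 26.1 × (-1.8577) = -48.49 mV

-48.5 mV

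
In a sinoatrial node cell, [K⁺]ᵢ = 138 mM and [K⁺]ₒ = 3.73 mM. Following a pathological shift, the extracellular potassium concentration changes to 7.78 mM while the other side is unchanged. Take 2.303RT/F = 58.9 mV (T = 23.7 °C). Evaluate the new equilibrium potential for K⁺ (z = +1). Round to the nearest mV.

After the shift: [K⁺]_out = 7.78, [K⁺]_in = 138 mM.
E_new = (58.9/1)·log₁₀(7.78/138) = 58.90 · (-1.2489) = -73.56 mV

-74 mV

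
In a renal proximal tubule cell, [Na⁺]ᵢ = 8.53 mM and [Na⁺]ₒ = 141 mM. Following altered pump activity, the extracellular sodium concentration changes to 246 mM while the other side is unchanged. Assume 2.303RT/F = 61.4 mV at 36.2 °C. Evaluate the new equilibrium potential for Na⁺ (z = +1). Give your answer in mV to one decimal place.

After the shift: [Na⁺]_out = 246, [Na⁺]_in = 8.53 mM.
E_new = (61.4/1)·log₁₀(246/8.53) = 61.40 · (1.4600) = 89.64 mV

89.6 mV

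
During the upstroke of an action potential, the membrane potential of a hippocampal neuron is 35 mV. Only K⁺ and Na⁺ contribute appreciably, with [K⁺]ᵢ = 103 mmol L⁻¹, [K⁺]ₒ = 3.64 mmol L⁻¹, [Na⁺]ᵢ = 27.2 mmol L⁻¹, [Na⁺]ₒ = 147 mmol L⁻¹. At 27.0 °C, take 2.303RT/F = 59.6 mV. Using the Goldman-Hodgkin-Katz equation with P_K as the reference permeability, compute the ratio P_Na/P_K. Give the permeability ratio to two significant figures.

9.4

Let α = P_Na/P_K. GHK: Vm = 59.6·log₁₀[(Kₒ + α·Naₒ)/(Kᵢ + α·Naᵢ)].
10^(Vm/59.6) = 10^(35.0/59.6) = 3.8659
So 3.8659·(Kᵢ + α·Naᵢ) = Kₒ + α·Naₒ → α = (3.8659·103.0 − 3.64) / (147.0 − 3.8659·27.2)
α = (398.2 − 3.64) / (147.0 − 105.2) = 394.5/41.85 = 9.428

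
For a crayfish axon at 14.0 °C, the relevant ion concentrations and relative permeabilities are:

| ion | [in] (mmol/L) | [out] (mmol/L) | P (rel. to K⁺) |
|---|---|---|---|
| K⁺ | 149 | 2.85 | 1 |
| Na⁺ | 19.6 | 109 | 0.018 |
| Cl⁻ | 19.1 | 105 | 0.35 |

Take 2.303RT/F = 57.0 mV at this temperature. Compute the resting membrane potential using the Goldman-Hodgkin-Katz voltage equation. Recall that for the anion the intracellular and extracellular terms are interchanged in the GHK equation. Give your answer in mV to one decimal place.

Vm = 57.0 · log₁₀[(Σ P·[cation]ₒ + Σ P·[anion]ᵢ) / (Σ P·[cation]ᵢ + Σ P·[anion]ₒ)]
Numerator = 1×2.85 + 0.018×109 + 0.35×19.1 = 11.5
Denominator = 1×149 + 0.018×19.6 + 0.35×105 = 186.1
Vm = 57.0 · log₁₀(0.061778) = 57.0 × (-1.2092) = -68.92 mV

-68.9 mV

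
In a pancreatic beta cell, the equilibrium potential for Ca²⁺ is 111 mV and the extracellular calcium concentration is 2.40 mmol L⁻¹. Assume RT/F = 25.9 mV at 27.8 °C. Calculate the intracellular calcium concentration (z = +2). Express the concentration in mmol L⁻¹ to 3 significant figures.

Nernst: E = (25.9/2) · ln([out]/[in]), so ln([out]/[in]) = 111.0 × 2 / 25.9 = 8.5714.
[out]/[in] = e^(8.5714) = 5279.
[in] = 2.40 / 5279 = 0.0004547 mmol L⁻¹.

0.000455 mmol L⁻¹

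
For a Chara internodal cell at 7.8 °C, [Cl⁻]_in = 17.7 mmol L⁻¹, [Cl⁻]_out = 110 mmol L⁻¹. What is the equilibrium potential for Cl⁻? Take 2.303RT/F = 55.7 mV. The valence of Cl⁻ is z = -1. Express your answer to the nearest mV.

-44 mV

E = (55.7/z) · log₁₀([Cl⁻]_out/[Cl⁻]_in) with z = -1.
For an anion, dividing by z = -1 reverses the sign.
= (55.7/-1) · log₁₀(110/17.7) = -55.70 · log₁₀(6.215)
= -55.70 · (0.7934) = -44.19 mV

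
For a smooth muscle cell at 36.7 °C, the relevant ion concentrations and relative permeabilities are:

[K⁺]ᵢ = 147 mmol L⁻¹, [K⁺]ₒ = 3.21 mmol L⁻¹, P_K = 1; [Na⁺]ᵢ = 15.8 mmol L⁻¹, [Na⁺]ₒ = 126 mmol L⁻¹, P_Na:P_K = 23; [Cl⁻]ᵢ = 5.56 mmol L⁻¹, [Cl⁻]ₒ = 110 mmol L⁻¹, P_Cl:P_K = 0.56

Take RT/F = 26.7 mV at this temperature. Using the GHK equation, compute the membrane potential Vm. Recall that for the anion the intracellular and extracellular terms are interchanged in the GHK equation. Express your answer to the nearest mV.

Vm = 26.7 · ln[(Σ P·[cation]ₒ + Σ P·[anion]ᵢ) / (Σ P·[cation]ᵢ + Σ P·[anion]ₒ)]
Numerator = 1×3.21 + 23×126 + 0.56×5.56 = 2904
Denominator = 1×147 + 23×15.8 + 0.56×110 = 572
Vm = 26.7 · ln(5.0775) = 26.7 × (1.6248) = 43.38 mV

43 mV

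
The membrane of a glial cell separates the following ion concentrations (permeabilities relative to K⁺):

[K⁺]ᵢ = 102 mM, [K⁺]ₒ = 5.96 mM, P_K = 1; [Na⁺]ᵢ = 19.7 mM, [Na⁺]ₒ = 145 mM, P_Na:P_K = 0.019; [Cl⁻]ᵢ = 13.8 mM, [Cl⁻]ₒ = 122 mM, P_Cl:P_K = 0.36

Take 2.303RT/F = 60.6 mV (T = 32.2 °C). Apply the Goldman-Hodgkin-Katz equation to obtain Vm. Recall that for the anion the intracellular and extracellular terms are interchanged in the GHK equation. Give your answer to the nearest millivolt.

Vm = 60.6 · log₁₀[(Σ P·[cation]ₒ + Σ P·[anion]ᵢ) / (Σ P·[cation]ᵢ + Σ P·[anion]ₒ)]
Numerator = 1×5.96 + 0.019×145 + 0.36×13.8 = 13.68
Denominator = 1×102 + 0.019×19.7 + 0.36×122 = 146.3
Vm = 60.6 · log₁₀(0.093531) = 60.6 × (-1.0290) = -62.36 mV

-62 mV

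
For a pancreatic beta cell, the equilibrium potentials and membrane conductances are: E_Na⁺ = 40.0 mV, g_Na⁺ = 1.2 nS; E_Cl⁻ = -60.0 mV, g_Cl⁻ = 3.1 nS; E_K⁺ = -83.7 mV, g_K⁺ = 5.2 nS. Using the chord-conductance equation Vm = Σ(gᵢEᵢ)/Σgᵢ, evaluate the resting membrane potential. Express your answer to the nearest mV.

-60 mV

Σ gᵢEᵢ = 1.2·(40.0) + 3.1·(-60.0) + 5.2·(-83.7) = -573.24
Σ gᵢ = 1.2 + 3.1 + 5.2 = 9.5
Vm = -573.24 / 9.5 = -60.34 mV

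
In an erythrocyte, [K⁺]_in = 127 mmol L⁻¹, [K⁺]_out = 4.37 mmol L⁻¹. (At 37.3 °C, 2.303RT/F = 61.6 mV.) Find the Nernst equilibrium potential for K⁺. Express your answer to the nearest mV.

E = (61.6/z) · log₁₀([K⁺]_out/[K⁺]_in) with z = +1.
= (61.6/1) · log₁₀(4.37/127) = 61.60 · log₁₀(0.03441)
= 61.60 · (-1.4633) = -90.14 mV

-90 mV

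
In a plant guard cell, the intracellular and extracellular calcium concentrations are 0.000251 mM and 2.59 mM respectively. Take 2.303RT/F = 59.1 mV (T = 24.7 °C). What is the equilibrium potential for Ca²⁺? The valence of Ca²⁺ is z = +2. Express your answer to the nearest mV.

E = (59.1/z) · log₁₀([Ca²⁺]_out/[Ca²⁺]_in) with z = +2.
= (59.1/2) · log₁₀(2.59/0.000251) = 29.55 · log₁₀(1.032e+04)
= 29.55 · (4.0136) = 118.60 mV

119 mV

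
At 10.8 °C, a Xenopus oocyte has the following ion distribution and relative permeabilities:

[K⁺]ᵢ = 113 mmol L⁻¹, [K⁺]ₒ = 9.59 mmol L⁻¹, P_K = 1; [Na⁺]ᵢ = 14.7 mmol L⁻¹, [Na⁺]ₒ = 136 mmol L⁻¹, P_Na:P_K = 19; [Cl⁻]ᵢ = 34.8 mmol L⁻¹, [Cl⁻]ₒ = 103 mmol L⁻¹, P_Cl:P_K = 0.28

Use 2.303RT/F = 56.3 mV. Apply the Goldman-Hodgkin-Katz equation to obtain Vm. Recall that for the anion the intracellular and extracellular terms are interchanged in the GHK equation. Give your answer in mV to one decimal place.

44.5 mV

Vm = 56.3 · log₁₀[(Σ P·[cation]ₒ + Σ P·[anion]ᵢ) / (Σ P·[cation]ᵢ + Σ P·[anion]ₒ)]
Numerator = 1×9.59 + 19×136 + 0.28×34.8 = 2603
Denominator = 1×113 + 19×14.7 + 0.28×103 = 421.1
Vm = 56.3 · log₁₀(6.1816) = 56.3 × (0.7911) = 44.54 mV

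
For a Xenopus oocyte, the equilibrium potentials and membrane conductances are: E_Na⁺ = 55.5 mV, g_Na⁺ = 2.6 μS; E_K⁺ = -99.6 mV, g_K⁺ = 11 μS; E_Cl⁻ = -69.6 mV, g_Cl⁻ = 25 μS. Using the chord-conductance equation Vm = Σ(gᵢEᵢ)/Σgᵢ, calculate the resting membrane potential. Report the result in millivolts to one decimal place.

Σ gᵢEᵢ = 2.6·(55.5) + 11·(-99.6) + 25·(-69.6) = -2691.30
Σ gᵢ = 2.6 + 11 + 25 = 38.6
Vm = -2691.30 / 38.6 = -69.72 mV

-69.7 mV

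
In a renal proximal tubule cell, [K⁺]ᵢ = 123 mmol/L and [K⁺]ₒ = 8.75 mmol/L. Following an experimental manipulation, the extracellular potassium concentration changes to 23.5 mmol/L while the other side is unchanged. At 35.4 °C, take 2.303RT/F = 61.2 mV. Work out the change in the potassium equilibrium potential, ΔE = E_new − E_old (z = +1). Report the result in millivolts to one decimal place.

26.3 mV

E_old = (61.2/1)·log₁₀(8.75/123) = -70.25 mV
E_new = (61.2/1)·log₁₀(23.5/123) = -43.99 mV
ΔE = -43.99 − (-70.25) = 26.26 mV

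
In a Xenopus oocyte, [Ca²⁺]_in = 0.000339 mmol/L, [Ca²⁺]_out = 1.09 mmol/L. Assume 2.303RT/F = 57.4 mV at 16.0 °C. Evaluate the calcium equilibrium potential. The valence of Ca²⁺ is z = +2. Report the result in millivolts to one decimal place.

100.7 mV

E = (57.4/z) · log₁₀([Ca²⁺]_out/[Ca²⁺]_in) with z = +2.
= (57.4/2) · log₁₀(1.09/0.000339) = 28.70 · log₁₀(3215)
= 28.70 · (3.5072) = 100.66 mV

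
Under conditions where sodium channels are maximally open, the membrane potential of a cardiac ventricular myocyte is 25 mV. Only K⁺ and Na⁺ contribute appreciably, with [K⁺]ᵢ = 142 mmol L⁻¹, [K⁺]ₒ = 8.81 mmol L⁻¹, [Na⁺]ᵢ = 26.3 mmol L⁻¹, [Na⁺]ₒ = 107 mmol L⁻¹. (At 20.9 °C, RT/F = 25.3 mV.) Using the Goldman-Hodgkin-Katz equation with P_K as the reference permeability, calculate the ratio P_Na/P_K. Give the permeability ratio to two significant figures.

Let α = P_Na/P_K. GHK: Vm = 25.3·ln[(Kₒ + α·Naₒ)/(Kᵢ + α·Naᵢ)].
e^(Vm/25.3) = e^(25.0/25.3) = 2.6862
So 2.6862·(Kᵢ + α·Naᵢ) = Kₒ + α·Naₒ → α = (2.6862·142.0 − 8.81) / (107.0 − 2.6862·26.3)
α = (381.4 − 8.81) / (107.0 − 70.65) = 372.6/36.35 = 10.25

10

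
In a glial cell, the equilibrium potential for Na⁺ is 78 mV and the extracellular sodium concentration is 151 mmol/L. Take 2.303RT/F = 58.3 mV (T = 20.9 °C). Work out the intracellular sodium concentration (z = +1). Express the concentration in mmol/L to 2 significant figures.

Nernst: E = (58.3/1) · log₁₀([out]/[in]), so log₁₀([out]/[in]) = 78.0 × 1 / 58.3 = 1.3379.
[out]/[in] = 10^(1.3379) = 21.77.
[in] = 151 / 21.77 = 6.935 mmol/L.

6.9 mmol/L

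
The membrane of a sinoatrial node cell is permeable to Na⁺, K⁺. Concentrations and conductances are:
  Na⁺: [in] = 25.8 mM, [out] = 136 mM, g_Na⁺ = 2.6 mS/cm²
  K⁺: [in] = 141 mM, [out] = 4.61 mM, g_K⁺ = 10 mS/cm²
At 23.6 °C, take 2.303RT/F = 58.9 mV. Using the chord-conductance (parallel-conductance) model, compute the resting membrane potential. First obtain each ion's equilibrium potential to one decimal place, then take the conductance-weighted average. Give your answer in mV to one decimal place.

E_Na⁺ = (58.9/1)·log₁₀(136/25.8) = 42.5 mV
E_K⁺ = (58.9/1)·log₁₀(4.61/141) = -87.5 mV
Vm = (Σ gᵢEᵢ)/(Σ gᵢ) = (2.6·42.5 + 10·-87.5) / (2.6 + 10)
= -764.50 / 12.6 = -60.67 mV

-60.7 mV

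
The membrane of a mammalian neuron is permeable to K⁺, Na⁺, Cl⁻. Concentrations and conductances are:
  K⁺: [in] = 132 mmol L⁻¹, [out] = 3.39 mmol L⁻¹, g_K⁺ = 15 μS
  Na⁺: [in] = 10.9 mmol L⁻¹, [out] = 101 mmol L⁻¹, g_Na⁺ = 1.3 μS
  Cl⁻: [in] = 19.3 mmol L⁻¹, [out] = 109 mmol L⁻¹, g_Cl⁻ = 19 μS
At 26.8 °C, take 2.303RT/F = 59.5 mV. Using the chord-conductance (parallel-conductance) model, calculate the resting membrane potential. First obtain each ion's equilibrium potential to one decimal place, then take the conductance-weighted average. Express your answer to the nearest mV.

-62 mV

E_K⁺ = (59.5/1)·log₁₀(3.39/132) = -94.6 mV
E_Na⁺ = (59.5/1)·log₁₀(101/10.9) = 57.5 mV
E_Cl⁻ = (59.5/-1)·log₁₀(109/19.3) = -44.7 mV
Vm = (Σ gᵢEᵢ)/(Σ gᵢ) = (15·-94.6 + 1.3·57.5 + 19·-44.7) / (15 + 1.3 + 19)
= -2193.55 / 35.3 = -62.14 mV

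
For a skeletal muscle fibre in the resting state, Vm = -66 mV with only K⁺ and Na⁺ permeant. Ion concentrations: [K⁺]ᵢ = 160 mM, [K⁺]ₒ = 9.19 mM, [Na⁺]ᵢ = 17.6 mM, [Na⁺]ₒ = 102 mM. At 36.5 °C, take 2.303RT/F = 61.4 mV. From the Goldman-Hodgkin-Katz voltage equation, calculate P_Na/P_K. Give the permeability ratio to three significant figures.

Let α = P_Na/P_K. GHK: Vm = 61.4·log₁₀[(Kₒ + α·Naₒ)/(Kᵢ + α·Naᵢ)].
10^(Vm/61.4) = 10^(-66.0/61.4) = 0.084155
So 0.084155·(Kᵢ + α·Naᵢ) = Kₒ + α·Naₒ → α = (0.084155·160.0 − 9.19) / (102.0 − 0.084155·17.6)
α = (13.46 − 9.19) / (102.0 − 1.481) = 4.275/100.5 = 0.04253

0.0425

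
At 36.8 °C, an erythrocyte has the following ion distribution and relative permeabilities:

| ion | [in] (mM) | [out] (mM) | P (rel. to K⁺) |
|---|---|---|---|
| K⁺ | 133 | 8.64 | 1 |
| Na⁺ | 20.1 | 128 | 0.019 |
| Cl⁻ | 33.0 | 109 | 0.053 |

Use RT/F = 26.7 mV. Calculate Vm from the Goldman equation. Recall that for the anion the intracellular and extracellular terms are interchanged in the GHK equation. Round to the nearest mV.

-64 mV

Vm = 26.7 · ln[(Σ P·[cation]ₒ + Σ P·[anion]ᵢ) / (Σ P·[cation]ᵢ + Σ P·[anion]ₒ)]
Numerator = 1×8.64 + 0.019×128 + 0.053×33.0 = 12.82
Denominator = 1×133 + 0.019×20.1 + 0.053×109 = 139.2
Vm = 26.7 · ln(0.092132) = 26.7 × (-2.3845) = -63.67 mV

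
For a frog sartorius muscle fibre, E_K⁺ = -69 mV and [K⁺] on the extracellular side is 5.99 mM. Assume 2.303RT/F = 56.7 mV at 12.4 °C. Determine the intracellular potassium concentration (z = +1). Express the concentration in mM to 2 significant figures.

99 mM

Nernst: E = (56.7/1) · log₁₀([out]/[in]), so log₁₀([out]/[in]) = -69.0 × 1 / 56.7 = -1.2169.
[out]/[in] = 10^(-1.2169) = 0.06068.
[in] = 5.99 / 0.06068 = 98.71 mM.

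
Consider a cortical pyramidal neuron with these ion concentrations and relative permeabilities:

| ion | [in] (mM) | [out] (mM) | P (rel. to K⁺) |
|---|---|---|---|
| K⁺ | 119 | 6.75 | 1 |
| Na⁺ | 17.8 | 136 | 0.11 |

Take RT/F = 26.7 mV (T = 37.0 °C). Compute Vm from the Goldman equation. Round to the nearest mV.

-46 mV

Vm = 26.7 · ln[(Σ P·[cation]ₒ + Σ P·[anion]ᵢ) / (Σ P·[cation]ᵢ + Σ P·[anion]ₒ)]
Numerator = 1×6.75 + 0.11×136 = 21.71
Denominator = 1×119 + 0.11×17.8 = 121
Vm = 26.7 · ln(0.17948) = 26.7 × (-1.7177) = -45.86 mV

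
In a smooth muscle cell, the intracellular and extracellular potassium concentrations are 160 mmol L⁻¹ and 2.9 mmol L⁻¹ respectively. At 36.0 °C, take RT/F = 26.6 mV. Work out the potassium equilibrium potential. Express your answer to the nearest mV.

-107 mV

E = (26.6/z) · ln([K⁺]_out/[K⁺]_in) with z = +1.
= (26.6/1) · ln(2.9/160) = 26.60 · ln(0.01812)
= 26.60 · (-4.0105) = -106.68 mV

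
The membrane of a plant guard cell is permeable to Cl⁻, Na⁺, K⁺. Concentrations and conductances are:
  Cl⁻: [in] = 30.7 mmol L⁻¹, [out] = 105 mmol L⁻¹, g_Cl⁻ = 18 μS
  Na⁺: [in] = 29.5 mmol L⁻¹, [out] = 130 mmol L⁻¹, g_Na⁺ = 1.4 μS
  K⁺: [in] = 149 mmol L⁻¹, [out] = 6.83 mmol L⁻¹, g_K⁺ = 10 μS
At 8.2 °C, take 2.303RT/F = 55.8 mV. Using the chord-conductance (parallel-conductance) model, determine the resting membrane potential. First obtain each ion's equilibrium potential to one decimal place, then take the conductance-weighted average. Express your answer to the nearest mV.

E_Cl⁻ = (55.8/-1)·log₁₀(105/30.7) = -29.8 mV
E_Na⁺ = (55.8/1)·log₁₀(130/29.5) = 35.9 mV
E_K⁺ = (55.8/1)·log₁₀(6.83/149) = -74.7 mV
Vm = (Σ gᵢEᵢ)/(Σ gᵢ) = (18·-29.8 + 1.4·35.9 + 10·-74.7) / (18 + 1.4 + 10)
= -1233.14 / 29.4 = -41.94 mV

-42 mV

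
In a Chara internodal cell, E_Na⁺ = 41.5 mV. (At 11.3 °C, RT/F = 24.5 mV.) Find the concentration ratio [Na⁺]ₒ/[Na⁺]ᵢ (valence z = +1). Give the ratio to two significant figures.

ln([out]/[in]) = E·z/(24.5) = 41.5 × 1 / 24.5 = 1.6939
[out]/[in] = e^(1.6939) = 5.441

5.4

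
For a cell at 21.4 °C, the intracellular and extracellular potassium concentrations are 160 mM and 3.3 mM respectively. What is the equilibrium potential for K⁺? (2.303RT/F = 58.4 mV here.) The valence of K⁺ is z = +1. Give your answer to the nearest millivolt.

-98 mV

E = (58.4/z) · log₁₀([K⁺]_out/[K⁺]_in) with z = +1.
= (58.4/1) · log₁₀(3.3/160) = 58.40 · log₁₀(0.02062)
= 58.40 · (-1.6856) = -98.44 mV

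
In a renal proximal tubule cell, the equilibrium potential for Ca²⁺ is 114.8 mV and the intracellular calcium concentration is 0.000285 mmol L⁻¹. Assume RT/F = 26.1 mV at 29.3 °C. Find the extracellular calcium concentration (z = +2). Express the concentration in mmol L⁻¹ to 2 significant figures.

Nernst: E = (26.1/2) · ln([out]/[in]), so ln([out]/[in]) = 114.8 × 2 / 26.1 = 8.7969.
[out]/[in] = e^(8.7969) = 6614.
[out] = 6614 × 0.000285 = 1.885 mmol L⁻¹.

1.9 mmol L⁻¹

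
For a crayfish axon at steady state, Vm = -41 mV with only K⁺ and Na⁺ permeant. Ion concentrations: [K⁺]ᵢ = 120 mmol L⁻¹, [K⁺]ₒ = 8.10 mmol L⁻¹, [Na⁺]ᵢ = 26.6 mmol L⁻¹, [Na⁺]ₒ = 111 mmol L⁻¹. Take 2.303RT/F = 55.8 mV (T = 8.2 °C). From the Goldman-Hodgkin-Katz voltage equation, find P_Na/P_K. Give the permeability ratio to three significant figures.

Let α = P_Na/P_K. GHK: Vm = 55.8·log₁₀[(Kₒ + α·Naₒ)/(Kᵢ + α·Naᵢ)].
10^(Vm/55.8) = 10^(-41.0/55.8) = 0.18418
So 0.18418·(Kᵢ + α·Naᵢ) = Kₒ + α·Naₒ → α = (0.18418·120.0 − 8.1) / (111.0 − 0.18418·26.6)
α = (22.1 − 8.1) / (111.0 − 4.899) = 14/106.1 = 0.132

0.132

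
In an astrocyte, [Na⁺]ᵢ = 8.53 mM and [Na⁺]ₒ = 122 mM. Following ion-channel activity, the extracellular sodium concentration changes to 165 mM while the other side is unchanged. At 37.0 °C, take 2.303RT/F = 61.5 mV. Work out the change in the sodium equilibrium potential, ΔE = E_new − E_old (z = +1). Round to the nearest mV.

8 mV

E_old = (61.5/1)·log₁₀(122/8.53) = 71.06 mV
E_new = (61.5/1)·log₁₀(165/8.53) = 79.12 mV
ΔE = 79.12 − (71.06) = 8.06 mV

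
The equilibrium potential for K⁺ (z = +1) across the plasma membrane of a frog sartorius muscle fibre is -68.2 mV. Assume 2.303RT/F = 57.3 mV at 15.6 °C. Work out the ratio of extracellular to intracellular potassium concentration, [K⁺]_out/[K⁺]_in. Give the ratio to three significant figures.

0.0645

log₁₀([out]/[in]) = E·z/(57.3) = -68.2 × 1 / 57.3 = -1.1902
[out]/[in] = 10^(-1.1902) = 0.06453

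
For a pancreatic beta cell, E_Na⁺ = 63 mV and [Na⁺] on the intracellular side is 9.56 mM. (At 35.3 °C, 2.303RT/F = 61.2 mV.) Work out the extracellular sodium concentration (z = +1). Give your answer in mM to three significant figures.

102 mM

Nernst: E = (61.2/1) · log₁₀([out]/[in]), so log₁₀([out]/[in]) = 63.0 × 1 / 61.2 = 1.0294.
[out]/[in] = 10^(1.0294) = 10.7.
[out] = 10.7 × 9.56 = 102.3 mM.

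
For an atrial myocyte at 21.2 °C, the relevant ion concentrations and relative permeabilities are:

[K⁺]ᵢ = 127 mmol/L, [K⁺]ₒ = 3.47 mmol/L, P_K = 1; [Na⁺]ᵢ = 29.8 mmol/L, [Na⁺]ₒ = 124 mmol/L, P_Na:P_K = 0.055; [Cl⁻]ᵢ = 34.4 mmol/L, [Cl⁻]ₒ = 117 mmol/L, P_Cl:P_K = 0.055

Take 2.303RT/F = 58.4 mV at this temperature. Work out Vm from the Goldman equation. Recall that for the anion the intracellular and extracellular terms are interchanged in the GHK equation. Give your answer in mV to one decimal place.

Vm = 58.4 · log₁₀[(Σ P·[cation]ₒ + Σ P·[anion]ᵢ) / (Σ P·[cation]ᵢ + Σ P·[anion]ₒ)]
Numerator = 1×3.47 + 0.055×124 + 0.055×34.4 = 12.18
Denominator = 1×127 + 0.055×29.8 + 0.055×117 = 135.1
Vm = 58.4 · log₁₀(0.090188) = 58.4 × (-1.0449) = -61.02 mV

-61.0 mV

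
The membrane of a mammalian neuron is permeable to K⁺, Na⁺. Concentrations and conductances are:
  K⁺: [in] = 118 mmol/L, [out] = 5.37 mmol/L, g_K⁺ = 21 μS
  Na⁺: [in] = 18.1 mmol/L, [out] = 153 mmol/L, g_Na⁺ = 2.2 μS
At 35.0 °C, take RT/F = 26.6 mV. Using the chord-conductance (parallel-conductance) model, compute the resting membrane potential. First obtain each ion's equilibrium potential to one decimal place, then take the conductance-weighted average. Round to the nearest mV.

-69 mV

E_K⁺ = (26.6/1)·ln(5.37/118) = -82.2 mV
E_Na⁺ = (26.6/1)·ln(153/18.1) = 56.8 mV
Vm = (Σ gᵢEᵢ)/(Σ gᵢ) = (21·-82.2 + 2.2·56.8) / (21 + 2.2)
= -1601.24 / 23.2 = -69.02 mV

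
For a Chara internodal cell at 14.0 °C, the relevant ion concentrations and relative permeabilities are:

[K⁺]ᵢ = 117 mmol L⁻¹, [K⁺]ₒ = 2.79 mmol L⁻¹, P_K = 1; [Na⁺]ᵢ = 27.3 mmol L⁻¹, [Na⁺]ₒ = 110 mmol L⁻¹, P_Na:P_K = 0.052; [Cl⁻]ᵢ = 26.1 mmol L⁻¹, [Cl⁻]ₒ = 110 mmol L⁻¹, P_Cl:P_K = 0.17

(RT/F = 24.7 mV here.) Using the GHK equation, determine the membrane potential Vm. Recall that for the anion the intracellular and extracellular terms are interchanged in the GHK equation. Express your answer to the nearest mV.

-58 mV

Vm = 24.7 · ln[(Σ P·[cation]ₒ + Σ P·[anion]ᵢ) / (Σ P·[cation]ᵢ + Σ P·[anion]ₒ)]
Numerator = 1×2.79 + 0.052×110 + 0.17×26.1 = 12.95
Denominator = 1×117 + 0.052×27.3 + 0.17×110 = 137.1
Vm = 24.7 · ln(0.094421) = 24.7 × (-2.3600) = -58.29 mV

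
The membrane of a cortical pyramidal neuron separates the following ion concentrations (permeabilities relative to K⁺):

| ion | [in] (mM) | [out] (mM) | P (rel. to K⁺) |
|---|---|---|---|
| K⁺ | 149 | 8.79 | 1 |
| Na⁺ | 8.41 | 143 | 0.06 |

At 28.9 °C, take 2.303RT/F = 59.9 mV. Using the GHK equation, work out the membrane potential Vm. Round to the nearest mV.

-56 mV

Vm = 59.9 · log₁₀[(Σ P·[cation]ₒ + Σ P·[anion]ᵢ) / (Σ P·[cation]ᵢ + Σ P·[anion]ₒ)]
Numerator = 1×8.79 + 0.06×143 = 17.37
Denominator = 1×149 + 0.06×8.41 = 149.5
Vm = 59.9 · log₁₀(0.11618) = 59.9 × (-0.9349) = -56.00 mV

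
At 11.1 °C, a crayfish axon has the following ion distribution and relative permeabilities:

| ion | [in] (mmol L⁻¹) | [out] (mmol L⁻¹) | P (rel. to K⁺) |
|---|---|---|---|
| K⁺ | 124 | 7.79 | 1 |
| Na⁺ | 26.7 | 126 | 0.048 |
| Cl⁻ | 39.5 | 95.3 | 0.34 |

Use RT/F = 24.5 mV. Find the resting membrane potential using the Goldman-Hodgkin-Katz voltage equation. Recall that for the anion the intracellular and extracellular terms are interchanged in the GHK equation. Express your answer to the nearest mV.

Vm = 24.5 · ln[(Σ P·[cation]ₒ + Σ P·[anion]ᵢ) / (Σ P·[cation]ᵢ + Σ P·[anion]ₒ)]
Numerator = 1×7.79 + 0.048×126 + 0.34×39.5 = 27.27
Denominator = 1×124 + 0.048×26.7 + 0.34×95.3 = 157.7
Vm = 24.5 · ln(0.17293) = 24.5 × (-1.7549) = -42.99 mV

-43 mV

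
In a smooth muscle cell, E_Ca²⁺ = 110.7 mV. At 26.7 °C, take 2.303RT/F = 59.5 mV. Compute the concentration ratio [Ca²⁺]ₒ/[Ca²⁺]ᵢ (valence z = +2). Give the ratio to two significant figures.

log₁₀([out]/[in]) = E·z/(59.5) = 110.7 × 2 / 59.5 = 3.7210
[out]/[in] = 10^(3.7210) = 5260

5300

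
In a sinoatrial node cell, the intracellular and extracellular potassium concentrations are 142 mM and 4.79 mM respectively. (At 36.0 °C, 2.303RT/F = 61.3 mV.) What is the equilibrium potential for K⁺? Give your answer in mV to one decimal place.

-90.2 mV

E = (61.3/z) · log₁₀([K⁺]_out/[K⁺]_in) with z = +1.
= (61.3/1) · log₁₀(4.79/142) = 61.30 · log₁₀(0.03373)
= 61.30 · (-1.4720) = -90.23 mV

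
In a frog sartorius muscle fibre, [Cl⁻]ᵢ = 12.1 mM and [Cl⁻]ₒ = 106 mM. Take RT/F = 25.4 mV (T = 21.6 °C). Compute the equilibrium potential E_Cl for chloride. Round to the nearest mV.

-55 mV

E = (25.4/z) · ln([Cl⁻]_out/[Cl⁻]_in) with z = -1.
For an anion, dividing by z = -1 reverses the sign.
= (25.4/-1) · ln(106/12.1) = -25.40 · ln(8.76)
= -25.40 · (2.1702) = -55.12 mV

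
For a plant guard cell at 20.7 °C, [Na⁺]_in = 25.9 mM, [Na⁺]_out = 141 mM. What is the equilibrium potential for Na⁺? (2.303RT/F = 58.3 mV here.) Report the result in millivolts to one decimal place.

E = (58.3/z) · log₁₀([Na⁺]_out/[Na⁺]_in) with z = +1.
= (58.3/1) · log₁₀(141/25.9) = 58.30 · log₁₀(5.444)
= 58.30 · (0.7359) = 42.90 mV

42.9 mV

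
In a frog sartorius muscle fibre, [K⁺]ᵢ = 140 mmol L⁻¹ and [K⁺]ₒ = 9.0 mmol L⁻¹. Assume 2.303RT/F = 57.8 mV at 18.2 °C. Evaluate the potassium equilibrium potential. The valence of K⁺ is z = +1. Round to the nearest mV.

-69 mV

E = (57.8/z) · log₁₀([K⁺]_out/[K⁺]_in) with z = +1.
= (57.8/1) · log₁₀(9.0/140) = 57.80 · log₁₀(0.06429)
= 57.80 · (-1.1919) = -68.89 mV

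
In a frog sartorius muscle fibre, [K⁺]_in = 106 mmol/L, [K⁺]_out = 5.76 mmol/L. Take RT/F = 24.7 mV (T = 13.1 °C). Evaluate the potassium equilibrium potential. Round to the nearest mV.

E = (24.7/z) · ln([K⁺]_out/[K⁺]_in) with z = +1.
= (24.7/1) · ln(5.76/106) = 24.70 · ln(0.05434)
= 24.70 · (-2.9125) = -71.94 mV

-72 mV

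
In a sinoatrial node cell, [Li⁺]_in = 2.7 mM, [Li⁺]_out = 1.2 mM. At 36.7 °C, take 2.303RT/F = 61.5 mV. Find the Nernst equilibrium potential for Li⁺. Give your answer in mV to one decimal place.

E = (61.5/z) · log₁₀([Li⁺]_out/[Li⁺]_in) with z = +1.
= (61.5/1) · log₁₀(1.2/2.7) = 61.50 · log₁₀(0.4444)
= 61.50 · (-0.3522) = -21.66 mV

-21.7 mV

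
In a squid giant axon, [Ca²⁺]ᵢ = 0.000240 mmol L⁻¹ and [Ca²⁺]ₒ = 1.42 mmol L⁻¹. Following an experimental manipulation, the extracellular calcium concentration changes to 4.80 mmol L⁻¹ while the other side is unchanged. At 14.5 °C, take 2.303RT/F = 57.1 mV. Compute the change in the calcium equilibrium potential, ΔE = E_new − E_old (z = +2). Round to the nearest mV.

E_old = (57.1/2)·log₁₀(1.42/0.000240) = 107.69 mV
E_new = (57.1/2)·log₁₀(4.80/0.000240) = 122.79 mV
ΔE = 122.79 − (107.69) = 15.10 mV

15 mV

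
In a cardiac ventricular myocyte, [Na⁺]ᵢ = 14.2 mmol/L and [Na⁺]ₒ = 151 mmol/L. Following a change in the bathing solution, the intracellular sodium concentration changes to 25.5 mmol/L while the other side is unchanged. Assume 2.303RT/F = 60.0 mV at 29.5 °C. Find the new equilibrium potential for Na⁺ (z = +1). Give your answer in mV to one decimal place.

46.3 mV

After the shift: [Na⁺]_out = 151, [Na⁺]_in = 25.5 mmol/L.
E_new = (60.0/1)·log₁₀(151/25.5) = 60.00 · (0.7724) = 46.35 mV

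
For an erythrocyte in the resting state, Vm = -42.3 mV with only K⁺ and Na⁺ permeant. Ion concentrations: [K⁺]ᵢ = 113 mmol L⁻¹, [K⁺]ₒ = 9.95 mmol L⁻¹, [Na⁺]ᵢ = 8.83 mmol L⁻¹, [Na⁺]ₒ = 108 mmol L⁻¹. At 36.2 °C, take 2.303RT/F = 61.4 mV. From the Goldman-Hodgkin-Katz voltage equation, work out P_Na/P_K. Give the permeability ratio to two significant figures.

Let α = P_Na/P_K. GHK: Vm = 61.4·log₁₀[(Kₒ + α·Naₒ)/(Kᵢ + α·Naᵢ)].
10^(Vm/61.4) = 10^(-42.3/61.4) = 0.20468
So 0.20468·(Kᵢ + α·Naᵢ) = Kₒ + α·Naₒ → α = (0.20468·113.0 − 9.95) / (108.0 − 0.20468·8.83)
α = (23.13 − 9.95) / (108.0 − 1.807) = 13.18/106.2 = 0.1241

0.12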